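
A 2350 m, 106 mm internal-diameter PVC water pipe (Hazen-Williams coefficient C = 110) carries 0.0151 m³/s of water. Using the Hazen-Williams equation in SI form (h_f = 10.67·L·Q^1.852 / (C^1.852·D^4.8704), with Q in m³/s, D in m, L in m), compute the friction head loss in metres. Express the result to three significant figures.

h_f = 10.67·2350·0.0151^1.852 / (110^1.852·0.106^4.8704) = 98.44 m

h_f ≈ 98.4 m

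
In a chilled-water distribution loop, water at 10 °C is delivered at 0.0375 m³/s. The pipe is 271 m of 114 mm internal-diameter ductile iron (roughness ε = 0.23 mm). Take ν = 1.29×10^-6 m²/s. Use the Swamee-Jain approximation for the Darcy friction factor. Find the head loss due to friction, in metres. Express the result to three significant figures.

h_f ≈ 39.5 m

V = 4Q/(πD²) = 4·0.0375/(π·0.114²) = 3.674 m/s
Re = VD/ν = 3.674·0.114/1.29×10^-6 = 3.25×10^5 → turbulent
ε/D = 0.23/114 = 0.00202
Swamee-Jain: f = 0.02417
h_f = f(L/D)V²/(2g) = 0.02417·(271/0.114)·3.674²/(2·9.81) = 39.53 m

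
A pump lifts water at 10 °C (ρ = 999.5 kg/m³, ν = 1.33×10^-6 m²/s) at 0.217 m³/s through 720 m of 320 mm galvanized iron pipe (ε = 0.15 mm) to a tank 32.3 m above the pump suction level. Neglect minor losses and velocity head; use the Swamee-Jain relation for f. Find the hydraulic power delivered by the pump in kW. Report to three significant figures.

P_hyd ≈ 99.6 kW

V = 4Q/(πD²) = 2.698 m/s; Re = 6.49×10^5; ε/D = 4.69×10^-4; f = 0.01736
h_f = f(L/D)V²/2g = 14.49 m
Total head H = z + h_f = 32.3 + 14.49 = 46.79 m
P_hyd = ρgQH = 999.5·9.81·0.217·46.79 = 99.56 kW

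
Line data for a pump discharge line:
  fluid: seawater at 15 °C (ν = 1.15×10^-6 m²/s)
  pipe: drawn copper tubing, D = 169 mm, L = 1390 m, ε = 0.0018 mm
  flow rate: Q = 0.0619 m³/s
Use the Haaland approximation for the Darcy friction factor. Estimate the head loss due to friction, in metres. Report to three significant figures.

V = 4Q/(πD²) = 4·0.0619/(π·0.169²) = 2.759 m/s
Re = VD/ν = 2.759·0.169/1.15×10^-6 = 4.06×10^5 → turbulent
ε/D = 0.0018/169 = 1.07×10^-5
Haaland: f = 0.01367
h_f = f(L/D)V²/(2g) = 0.01367·(1390/0.169)·2.759²/(2·9.81) = 43.64 m

h_f ≈ 43.6 m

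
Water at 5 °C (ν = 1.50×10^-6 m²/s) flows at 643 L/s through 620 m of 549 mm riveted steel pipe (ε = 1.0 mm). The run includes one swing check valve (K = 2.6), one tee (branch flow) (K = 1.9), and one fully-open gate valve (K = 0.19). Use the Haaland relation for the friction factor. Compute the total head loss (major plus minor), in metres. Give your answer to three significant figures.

V = 4Q/(πD²) = 2.716 m/s; V²/2g = 0.3761 m
Re = 9.94×10^5, ε/D = 0.00182 → f = 0.02307 (Haaland)
Major: h_f = f(L/D)·V²/2g = 0.02307·1129·0.3761 = 9.797 m
Minor: ΣK = 4.69; h_m = ΣK·V²/2g = 1.764 m
Total H_L = 9.797 + 1.764 = 11.56 m

H_L ≈ 11.6 m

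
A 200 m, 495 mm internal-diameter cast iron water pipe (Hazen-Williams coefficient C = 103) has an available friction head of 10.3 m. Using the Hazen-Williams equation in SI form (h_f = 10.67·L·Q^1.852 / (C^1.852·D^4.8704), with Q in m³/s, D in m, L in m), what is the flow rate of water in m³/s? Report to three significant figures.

Rearranging: Q = [h_f·C^1.852·D^4.8704 / (10.67·L)]^(1/1.852)
Q = [10.3·103^1.852·0.495^4.8704 / (10.67·200)]^0.540 = 0.9099 m³/s

Q ≈ 0.910 m³/s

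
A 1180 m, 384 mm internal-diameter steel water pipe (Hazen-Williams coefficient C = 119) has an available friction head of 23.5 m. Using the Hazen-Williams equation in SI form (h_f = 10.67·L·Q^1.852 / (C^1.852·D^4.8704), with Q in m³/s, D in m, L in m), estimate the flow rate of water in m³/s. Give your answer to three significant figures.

Q ≈ 0.323 m³/s

Rearranging: Q = [h_f·C^1.852·D^4.8704 / (10.67·L)]^(1/1.852)
Q = [23.5·119^1.852·0.384^4.8704 / (10.67·1180)]^0.540 = 0.3228 m³/s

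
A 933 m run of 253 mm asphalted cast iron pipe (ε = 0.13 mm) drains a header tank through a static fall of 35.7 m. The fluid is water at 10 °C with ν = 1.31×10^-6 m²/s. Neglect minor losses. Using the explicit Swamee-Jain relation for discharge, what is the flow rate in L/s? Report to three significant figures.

Swamee-Jain (Type II): Q = -0.965·√(gD⁵h_f/L)·ln[ε/(3.7D) + √(3.17ν²L/(gD³h_f))]
√(gD⁵h_f/L) = √(9.81·0.253⁵·35.7/933) = 0.01973
ε/(3.7D) = 1.39×10^-4; √(3.17ν²L/(gD³h_f)) = 2.99×10^-5
Q = -0.965·0.01973·ln(1.688×10^-4) = 0.1654 m³/s
Check: V = 3.29 m/s, Re = 6.35×10^5, f = 0.01767, h_f = 35.9 m ≈ 35.7 m ✓

Q ≈ 165 L/s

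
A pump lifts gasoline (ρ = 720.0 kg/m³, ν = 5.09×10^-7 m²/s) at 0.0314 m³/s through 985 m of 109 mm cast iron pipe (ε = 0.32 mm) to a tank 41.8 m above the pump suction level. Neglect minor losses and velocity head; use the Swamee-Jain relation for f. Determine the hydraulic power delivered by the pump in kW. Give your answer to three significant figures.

P_hyd ≈ 39.7 kW

V = 4Q/(πD²) = 3.365 m/s; Re = 7.21×10^5; ε/D = 0.00294; f = 0.02629
h_f = f(L/D)V²/2g = 137.1 m
Total head H = z + h_f = 41.8 + 137.1 = 178.9 m
P_hyd = ρgQH = 720.0·9.81·0.0314·178.9 = 39.67 kW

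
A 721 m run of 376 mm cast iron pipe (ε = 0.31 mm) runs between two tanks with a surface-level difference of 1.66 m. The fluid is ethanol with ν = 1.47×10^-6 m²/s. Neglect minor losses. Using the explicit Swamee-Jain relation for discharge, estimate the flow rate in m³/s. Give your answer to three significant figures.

Swamee-Jain (Type II): Q = -0.965·√(gD⁵h_f/L)·ln[ε/(3.7D) + √(3.17ν²L/(gD³h_f))]
√(gD⁵h_f/L) = √(9.81·0.376⁵·1.66/721) = 0.01303
ε/(3.7D) = 2.23×10^-4; √(3.17ν²L/(gD³h_f)) = 7.55×10^-5
Q = -0.965·0.01303·ln(2.984×10^-4) = 0.1021 m³/s
Check: V = 0.919 m/s, Re = 2.35×10^5, f = 0.02026, h_f = 1.67 m ≈ 1.66 m ✓

Q ≈ 0.102 m³/s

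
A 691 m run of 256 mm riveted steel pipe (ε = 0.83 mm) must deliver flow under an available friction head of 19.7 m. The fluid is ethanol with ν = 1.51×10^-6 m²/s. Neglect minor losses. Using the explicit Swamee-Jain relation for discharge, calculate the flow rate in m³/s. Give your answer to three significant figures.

Q ≈ 0.118 m³/s

Swamee-Jain (Type II): Q = -0.965·√(gD⁵h_f/L)·ln[ε/(3.7D) + √(3.17ν²L/(gD³h_f))]
√(gD⁵h_f/L) = √(9.81·0.256⁵·19.7/691) = 0.01754
ε/(3.7D) = 8.76×10^-4; √(3.17ν²L/(gD³h_f)) = 3.92×10^-5
Q = -0.965·0.01754·ln(9.155×10^-4) = 0.1184 m³/s
Check: V = 2.30 m/s, Re = 3.90×10^5, f = 0.02720, h_f = 19.8 m ≈ 19.7 m ✓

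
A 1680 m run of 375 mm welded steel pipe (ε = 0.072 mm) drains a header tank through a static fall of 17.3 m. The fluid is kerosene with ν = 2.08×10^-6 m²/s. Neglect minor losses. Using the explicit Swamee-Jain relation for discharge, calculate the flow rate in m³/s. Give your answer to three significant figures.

Swamee-Jain (Type II): Q = -0.965·√(gD⁵h_f/L)·ln[ε/(3.7D) + √(3.17ν²L/(gD³h_f))]
√(gD⁵h_f/L) = √(9.81·0.375⁵·17.3/1680) = 0.02737
ε/(3.7D) = 5.19×10^-5; √(3.17ν²L/(gD³h_f)) = 5.07×10^-5
Q = -0.965·0.02737·ln(1.026×10^-4) = 0.2426 m³/s
Check: V = 2.20 m/s, Re = 3.96×10^5, f = 0.01578, h_f = 17.4 m ≈ 17.3 m ✓

Q ≈ 0.243 m³/s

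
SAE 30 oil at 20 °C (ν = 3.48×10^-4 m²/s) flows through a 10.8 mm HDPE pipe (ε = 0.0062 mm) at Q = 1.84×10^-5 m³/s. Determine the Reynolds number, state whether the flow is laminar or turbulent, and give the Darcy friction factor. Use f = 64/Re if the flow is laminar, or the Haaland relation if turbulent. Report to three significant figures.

Re ≈ 6.23; laminar; f = 64/Re ≈ 10.3

V = 4Q/(πD²) = 0.2009 m/s
Re = VD/ν = 0.2009·0.0108/3.48×10^-4 = 6.23
Re < 2300 → laminar → f = 64/Re = 10.27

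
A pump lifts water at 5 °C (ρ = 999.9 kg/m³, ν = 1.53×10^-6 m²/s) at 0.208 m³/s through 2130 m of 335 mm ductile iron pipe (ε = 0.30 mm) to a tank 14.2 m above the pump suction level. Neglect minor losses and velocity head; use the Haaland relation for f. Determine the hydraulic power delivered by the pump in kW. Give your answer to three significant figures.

V = 4Q/(πD²) = 2.360 m/s; Re = 5.17×10^5; ε/D = 8.96×10^-4; f = 0.01970
h_f = f(L/D)V²/2g = 35.56 m
Total head H = z + h_f = 14.2 + 35.56 = 49.76 m
P_hyd = ρgQH = 999.9·9.81·0.208·49.76 = 101.5 kW

P_hyd ≈ 102 kW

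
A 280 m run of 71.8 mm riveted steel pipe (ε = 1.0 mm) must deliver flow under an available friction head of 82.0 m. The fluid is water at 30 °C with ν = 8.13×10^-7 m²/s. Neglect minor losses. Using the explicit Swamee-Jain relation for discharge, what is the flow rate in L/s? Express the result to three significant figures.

Swamee-Jain (Type II): Q = -0.965·√(gD⁵h_f/L)·ln[ε/(3.7D) + √(3.17ν²L/(gD³h_f))]
√(gD⁵h_f/L) = √(9.81·0.0718⁵·82.0/280) = 0.002341
ε/(3.7D) = 0.00376; √(3.17ν²L/(gD³h_f)) = 4.44×10^-5
Q = -0.965·0.002341·ln(0.003809) = 0.01259 m³/s
Check: V = 3.11 m/s, Re = 2.75×10^5, f = 0.04283, h_f = 82.3 m ≈ 82.0 m ✓

Q ≈ 12.6 L/s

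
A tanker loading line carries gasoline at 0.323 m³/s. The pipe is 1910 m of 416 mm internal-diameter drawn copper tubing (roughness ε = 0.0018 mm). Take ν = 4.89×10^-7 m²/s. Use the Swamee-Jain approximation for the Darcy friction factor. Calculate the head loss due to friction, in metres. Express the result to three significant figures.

V = 4Q/(πD²) = 4·0.323/(π·0.416²) = 2.376 m/s
Re = VD/ν = 2.376·0.416/4.89×10^-7 = 2.02×10^6 → turbulent
ε/D = 0.0018/416 = 4.33×10^-6
Swamee-Jain: f = 0.01051
h_f = f(L/D)V²/(2g) = 0.01051·(1910/0.416)·2.376²/(2·9.81) = 13.90 m

h_f ≈ 13.9 m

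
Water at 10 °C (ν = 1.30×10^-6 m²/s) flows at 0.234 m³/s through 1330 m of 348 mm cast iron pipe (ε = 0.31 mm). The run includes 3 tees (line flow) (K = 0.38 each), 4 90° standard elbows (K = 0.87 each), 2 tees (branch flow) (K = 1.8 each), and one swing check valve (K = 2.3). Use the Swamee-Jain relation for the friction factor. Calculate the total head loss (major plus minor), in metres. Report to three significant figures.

H_L ≈ 26.5 m

V = 4Q/(πD²) = 2.460 m/s; V²/2g = 0.3085 m
Re = 6.59×10^5, ε/D = 8.91×10^-4 → f = 0.01970 (Swamee-Jain)
Major: h_f = f(L/D)·V²/2g = 0.01970·3822·0.3085 = 23.23 m
Minor: ΣK = 10.5; h_m = ΣK·V²/2g = 3.245 m
Total H_L = 23.23 + 3.245 = 26.47 m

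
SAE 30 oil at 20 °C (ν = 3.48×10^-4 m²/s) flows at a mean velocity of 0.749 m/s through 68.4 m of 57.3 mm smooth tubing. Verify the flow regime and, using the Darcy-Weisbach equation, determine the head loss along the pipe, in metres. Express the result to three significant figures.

Re = VD/ν = 0.749·0.05730/3.48×10^-4 = 123 → laminar (Re < 2300)
f = 64/Re = 0.5189
h_f = f(L/D)V²/(2g) = 0.5189·(68.4/0.05730)·0.749²/(2·9.81) = 17.71 m

h_f ≈ 17.7 m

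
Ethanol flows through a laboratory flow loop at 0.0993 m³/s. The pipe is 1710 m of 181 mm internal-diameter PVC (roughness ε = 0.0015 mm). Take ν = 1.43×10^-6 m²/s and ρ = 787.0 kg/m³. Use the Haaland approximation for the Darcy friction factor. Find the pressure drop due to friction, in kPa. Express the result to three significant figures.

V = 4Q/(πD²) = 4·0.0993/(π·0.181²) = 3.859 m/s
Re = VD/ν = 3.859·0.181/1.43×10^-6 = 4.88×10^5 → turbulent
ε/D = 0.0015/181 = 8.29×10^-6
Haaland: f = 0.01321
h_f = f(L/D)V²/(2g) = 0.01321·(1710/0.181)·3.859²/(2·9.81) = 94.73 m
Δp = ρg·h_f = 787.0·9.81·94.73 = 731.4 kPa

Δp ≈ 731 kPa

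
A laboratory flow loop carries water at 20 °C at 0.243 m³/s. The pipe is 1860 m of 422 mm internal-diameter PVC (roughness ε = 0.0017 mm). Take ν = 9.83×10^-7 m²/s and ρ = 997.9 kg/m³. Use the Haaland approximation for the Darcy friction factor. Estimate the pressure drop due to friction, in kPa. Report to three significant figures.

V = 4Q/(πD²) = 4·0.243/(π·0.422²) = 1.737 m/s
Re = VD/ν = 1.737·0.422/9.83×10^-7 = 7.46×10^5 → turbulent
ε/D = 0.0017/422 = 4.03×10^-6
Haaland: f = 0.01223
h_f = f(L/D)V²/(2g) = 0.01223·(1860/0.422)·1.737²/(2·9.81) = 8.296 m
Δp = ρg·h_f = 997.9·9.81·8.296 = 81.21 kPa

Δp ≈ 81.2 kPa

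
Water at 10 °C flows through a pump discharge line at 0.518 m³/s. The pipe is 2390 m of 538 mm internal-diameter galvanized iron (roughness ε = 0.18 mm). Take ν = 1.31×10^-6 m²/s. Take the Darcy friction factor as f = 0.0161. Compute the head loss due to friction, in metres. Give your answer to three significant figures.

V = 4Q/(πD²) = 4·0.518/(π·0.538²) = 2.279 m/s
h_f = f(L/D)V²/(2g) = 0.01610·(2390/0.538)·2.279²/(2·9.81) = 18.93 m

h_f ≈ 18.9 m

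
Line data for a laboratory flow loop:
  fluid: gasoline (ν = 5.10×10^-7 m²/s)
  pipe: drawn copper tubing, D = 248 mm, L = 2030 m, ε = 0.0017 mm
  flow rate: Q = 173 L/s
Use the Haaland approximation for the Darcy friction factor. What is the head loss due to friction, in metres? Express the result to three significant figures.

h_f ≈ 57.6 m

V = 4Q/(πD²) = 4·0.173/(π·0.248²) = 3.581 m/s
Re = VD/ν = 3.581·0.248/5.10×10^-7 = 1.74×10^6 → turbulent
ε/D = 0.0017/248 = 6.85×10^-6
Haaland: f = 0.01076
h_f = f(L/D)V²/(2g) = 0.01076·(2030/0.248)·3.581²/(2·9.81) = 57.55 m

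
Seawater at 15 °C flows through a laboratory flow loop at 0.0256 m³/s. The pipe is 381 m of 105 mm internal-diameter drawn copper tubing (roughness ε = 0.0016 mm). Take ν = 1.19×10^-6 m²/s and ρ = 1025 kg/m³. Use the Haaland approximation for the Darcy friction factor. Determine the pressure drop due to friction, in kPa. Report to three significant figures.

V = 4Q/(πD²) = 4·0.0256/(π·0.105²) = 2.956 m/s
Re = VD/ν = 2.956·0.105/1.19×10^-6 = 2.61×10^5 → turbulent
ε/D = 0.0016/105 = 1.52×10^-5
Haaland: f = 0.01484
h_f = f(L/D)V²/(2g) = 0.01484·(381/0.105)·2.956²/(2·9.81) = 23.99 m
Δp = ρg·h_f = 1025·9.81·23.99 = 241.2 kPa

Δp ≈ 241 kPa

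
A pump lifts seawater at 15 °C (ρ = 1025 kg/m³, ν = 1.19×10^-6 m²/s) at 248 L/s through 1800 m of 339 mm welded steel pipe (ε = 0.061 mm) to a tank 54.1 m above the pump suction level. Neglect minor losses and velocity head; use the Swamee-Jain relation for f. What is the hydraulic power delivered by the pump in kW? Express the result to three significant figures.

P_hyd ≈ 210 kW

V = 4Q/(πD²) = 2.748 m/s; Re = 7.83×10^5; ε/D = 1.80×10^-4; f = 0.01478
h_f = f(L/D)V²/2g = 30.20 m
Total head H = z + h_f = 54.1 + 30.20 = 84.30 m
P_hyd = ρgQH = 1025·9.81·0.248·84.30 = 210.2 kW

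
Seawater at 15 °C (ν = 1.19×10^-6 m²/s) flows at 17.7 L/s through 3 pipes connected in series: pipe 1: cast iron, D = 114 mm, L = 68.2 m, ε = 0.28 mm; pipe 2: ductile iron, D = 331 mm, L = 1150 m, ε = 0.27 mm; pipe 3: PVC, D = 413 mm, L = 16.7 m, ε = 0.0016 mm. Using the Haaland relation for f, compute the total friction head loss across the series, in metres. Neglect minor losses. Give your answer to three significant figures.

H ≈ 2.52 m

Pipe 1: V = 1.734 m/s, Re = 1.66×10^5, ε/D = 0.00246, f = 0.02562, h_1 = f(L/D)V²/2g = 2.349 m
Pipe 2: V = 0.2057 m/s, Re = 5.72×10^4, ε/D = 8.16×10^-4, f = 0.02276, h_2 = f(L/D)V²/2g = 0.1706 m
Pipe 3: V = 0.1321 m/s, Re = 4.59×10^4, ε/D = 3.87×10^-6, f = 0.02113, h_3 = f(L/D)V²/2g = 7.602×10^-4 m
Series → Q common, losses add: H = Σh = 2.521 m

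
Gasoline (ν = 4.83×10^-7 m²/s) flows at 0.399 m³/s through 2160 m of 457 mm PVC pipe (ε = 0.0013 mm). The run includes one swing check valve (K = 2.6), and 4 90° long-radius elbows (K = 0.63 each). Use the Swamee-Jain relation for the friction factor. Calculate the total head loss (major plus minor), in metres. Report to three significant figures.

H_L ≈ 16.2 m

V = 4Q/(πD²) = 2.432 m/s; V²/2g = 0.3016 m
Re = 2.30×10^6, ε/D = 2.84×10^-6 → f = 0.01026 (Swamee-Jain)
Major: h_f = f(L/D)·V²/2g = 0.01026·4726·0.3016 = 14.62 m
Minor: ΣK = 5.12; h_m = ΣK·V²/2g = 1.544 m
Total H_L = 14.62 + 1.544 = 16.16 m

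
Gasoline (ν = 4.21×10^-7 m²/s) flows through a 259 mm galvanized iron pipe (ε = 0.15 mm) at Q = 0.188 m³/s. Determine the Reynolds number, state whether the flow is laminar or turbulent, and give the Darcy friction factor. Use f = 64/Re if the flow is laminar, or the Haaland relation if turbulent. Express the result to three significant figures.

Re ≈ 2.20×10^6; turbulent; f ≈ 0.0175

V = 4Q/(πD²) = 3.568 m/s
Re = VD/ν = 3.568·0.259/4.21×10^-7 = 2.20×10^6
Re > 4000 → turbulent; ε/D = 5.79×10^-4
Haaland: f = 0.01748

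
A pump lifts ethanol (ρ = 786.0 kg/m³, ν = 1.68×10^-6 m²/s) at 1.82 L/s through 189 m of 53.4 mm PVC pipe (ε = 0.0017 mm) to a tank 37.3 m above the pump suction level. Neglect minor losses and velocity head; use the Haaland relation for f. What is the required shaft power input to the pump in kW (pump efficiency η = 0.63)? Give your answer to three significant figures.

V = 4Q/(πD²) = 0.8126 m/s; Re = 2.58×10^4; ε/D = 3.18×10^-5; f = 0.02422
h_f = f(L/D)V²/2g = 2.886 m
Total head H = z + h_f = 37.3 + 2.886 = 40.19 m
P_hyd = ρgQH = 786.0·9.81·0.00182·40.19 = 0.5639 kW
P_shaft = P_hyd/η = 0.5639/0.63 = 0.8952 kW

P_shaft ≈ 0.895 kW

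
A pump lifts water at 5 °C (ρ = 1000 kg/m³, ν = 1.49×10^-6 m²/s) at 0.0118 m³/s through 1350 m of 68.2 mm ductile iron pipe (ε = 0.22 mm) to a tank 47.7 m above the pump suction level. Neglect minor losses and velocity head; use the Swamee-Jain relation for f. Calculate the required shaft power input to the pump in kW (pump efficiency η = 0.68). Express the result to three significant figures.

V = 4Q/(πD²) = 3.230 m/s; Re = 1.48×10^5; ε/D = 0.00323; f = 0.02777
h_f = f(L/D)V²/2g = 292.4 m
Total head H = z + h_f = 47.7 + 292.4 = 340.1 m
P_hyd = ρgQH = 1000·9.81·0.0118·340.1 = 39.37 kW
P_shaft = P_hyd/η = 39.37/0.68 = 57.89 kW

P_shaft ≈ 57.9 kW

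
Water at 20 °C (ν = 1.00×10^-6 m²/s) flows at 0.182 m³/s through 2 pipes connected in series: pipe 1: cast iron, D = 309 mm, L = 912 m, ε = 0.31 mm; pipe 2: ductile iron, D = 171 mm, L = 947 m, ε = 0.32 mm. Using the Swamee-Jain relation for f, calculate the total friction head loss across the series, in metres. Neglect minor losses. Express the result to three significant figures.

Pipe 1: V = 2.427 m/s, Re = 7.50×10^5, ε/D = 0.00100, f = 0.02016, h_1 = f(L/D)V²/2g = 17.86 m
Pipe 2: V = 7.925 m/s, Re = 1.36×10^6, ε/D = 0.00187, f = 0.02322, h_2 = f(L/D)V²/2g = 411.6 m
Series → Q common, losses add: H = Σh = 429.4 m

H ≈ 429 m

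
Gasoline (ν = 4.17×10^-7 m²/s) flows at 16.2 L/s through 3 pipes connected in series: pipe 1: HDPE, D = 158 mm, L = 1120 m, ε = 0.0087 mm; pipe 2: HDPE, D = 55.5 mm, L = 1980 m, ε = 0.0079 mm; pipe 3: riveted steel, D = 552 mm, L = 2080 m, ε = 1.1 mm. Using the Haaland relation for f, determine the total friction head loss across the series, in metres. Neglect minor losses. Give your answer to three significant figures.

Pipe 1: V = 0.8262 m/s, Re = 3.13×10^5, ε/D = 5.51×10^-5, f = 0.01473, h_1 = f(L/D)V²/2g = 3.632 m
Pipe 2: V = 6.696 m/s, Re = 8.91×10^5, ε/D = 1.42×10^-4, f = 0.01402, h_2 = f(L/D)V²/2g = 1143 m
Pipe 3: V = 0.06769 m/s, Re = 8.96×10^4, ε/D = 0.00199, f = 0.02512, h_3 = f(L/D)V²/2g = 0.02211 m
Series → Q common, losses add: H = Σh = 1147 m

H ≈ 1150 m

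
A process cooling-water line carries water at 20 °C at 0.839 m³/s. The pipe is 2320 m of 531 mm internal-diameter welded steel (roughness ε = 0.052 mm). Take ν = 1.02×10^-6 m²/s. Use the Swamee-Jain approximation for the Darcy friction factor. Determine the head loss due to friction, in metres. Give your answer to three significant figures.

h_f ≈ 41.1 m

V = 4Q/(πD²) = 4·0.839/(π·0.531²) = 3.789 m/s
Re = VD/ν = 3.789·0.531/1.02×10^-6 = 1.97×10^6 → turbulent
ε/D = 0.052/531 = 9.79×10^-5
Swamee-Jain: f = 0.01285
h_f = f(L/D)V²/(2g) = 0.01285·(2320/0.531)·3.789²/(2·9.81) = 41.08 m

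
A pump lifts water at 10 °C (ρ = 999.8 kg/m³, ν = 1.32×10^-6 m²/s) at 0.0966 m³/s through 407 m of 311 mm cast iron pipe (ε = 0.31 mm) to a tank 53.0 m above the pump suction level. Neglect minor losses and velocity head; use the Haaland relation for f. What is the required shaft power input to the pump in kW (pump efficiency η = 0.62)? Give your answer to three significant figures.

V = 4Q/(πD²) = 1.272 m/s; Re = 3.00×10^5; ε/D = 9.97×10^-4; f = 0.02051
h_f = f(L/D)V²/2g = 2.212 m
Total head H = z + h_f = 53.0 + 2.212 = 55.21 m
P_hyd = ρgQH = 999.8·9.81·0.0966·55.21 = 52.31 kW
P_shaft = P_hyd/η = 52.31/0.62 = 84.37 kW

P_shaft ≈ 84.4 kW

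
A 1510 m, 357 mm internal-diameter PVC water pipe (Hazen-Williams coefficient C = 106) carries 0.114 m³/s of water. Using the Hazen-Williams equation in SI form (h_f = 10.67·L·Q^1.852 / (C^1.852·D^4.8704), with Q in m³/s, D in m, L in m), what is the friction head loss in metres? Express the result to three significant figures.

h_f = 10.67·1510·0.114^1.852 / (106^1.852·0.357^4.8704) = 7.733 m

h_f ≈ 7.73 m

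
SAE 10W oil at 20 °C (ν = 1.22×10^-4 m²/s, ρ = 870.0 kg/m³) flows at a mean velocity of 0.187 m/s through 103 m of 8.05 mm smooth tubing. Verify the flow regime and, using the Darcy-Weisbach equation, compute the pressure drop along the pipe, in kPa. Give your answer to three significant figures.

Re = VD/ν = 0.187·0.008050/1.22×10^-4 = 12.3 → laminar (Re < 2300)
f = 64/Re = 5.187
h_f = f(L/D)V²/(2g) = 5.187·(103/0.008050)·0.187²/(2·9.81) = 118.3 m
Δp = ρg·h_f = 870.0·9.81·118.3 = 1010 kPa

Δp ≈ 1010 kPa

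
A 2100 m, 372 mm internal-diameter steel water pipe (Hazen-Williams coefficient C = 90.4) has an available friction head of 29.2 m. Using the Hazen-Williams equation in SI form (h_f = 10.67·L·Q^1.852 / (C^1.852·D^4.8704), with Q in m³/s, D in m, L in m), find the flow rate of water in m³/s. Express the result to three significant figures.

Q ≈ 0.186 m³/s

Rearranging: Q = [h_f·C^1.852·D^4.8704 / (10.67·L)]^(1/1.852)
Q = [29.2·90.4^1.852·0.372^4.8704 / (10.67·2100)]^0.540 = 0.1858 m³/s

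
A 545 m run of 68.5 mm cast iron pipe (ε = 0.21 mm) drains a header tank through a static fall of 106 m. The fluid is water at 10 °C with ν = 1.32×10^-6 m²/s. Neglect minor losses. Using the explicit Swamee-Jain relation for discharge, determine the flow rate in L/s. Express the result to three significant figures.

Swamee-Jain (Type II): Q = -0.965·√(gD⁵h_f/L)·ln[ε/(3.7D) + √(3.17ν²L/(gD³h_f))]
√(gD⁵h_f/L) = √(9.81·0.0685⁵·106/545) = 0.001696
ε/(3.7D) = 8.29×10^-4; √(3.17ν²L/(gD³h_f)) = 9.49×10^-5
Q = -0.965·0.001696·ln(9.235×10^-4) = 0.01144 m³/s
Check: V = 3.10 m/s, Re = 1.61×10^5, f = 0.02734, h_f = 107 m ≈ 106 m ✓

Q ≈ 11.4 L/s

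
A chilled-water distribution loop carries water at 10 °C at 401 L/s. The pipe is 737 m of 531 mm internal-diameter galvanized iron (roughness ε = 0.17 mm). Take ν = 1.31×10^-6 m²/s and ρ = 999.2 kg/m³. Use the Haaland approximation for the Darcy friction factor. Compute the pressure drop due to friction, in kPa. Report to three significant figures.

V = 4Q/(πD²) = 4·0.401/(π·0.531²) = 1.811 m/s
Re = VD/ν = 1.811·0.531/1.31×10^-6 = 7.34×10^5 → turbulent
ε/D = 0.17/531 = 3.20×10^-4
Haaland: f = 0.01598
h_f = f(L/D)V²/(2g) = 0.01598·(737/0.531)·1.811²/(2·9.81) = 3.707 m
Δp = ρg·h_f = 999.2·9.81·3.707 = 36.34 kPa

Δp ≈ 36.3 kPa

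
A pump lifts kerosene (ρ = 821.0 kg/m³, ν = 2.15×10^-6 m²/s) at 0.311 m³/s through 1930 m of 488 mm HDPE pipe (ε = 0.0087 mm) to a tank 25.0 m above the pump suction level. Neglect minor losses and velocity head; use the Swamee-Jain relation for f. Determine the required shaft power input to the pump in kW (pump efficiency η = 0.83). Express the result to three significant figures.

V = 4Q/(πD²) = 1.663 m/s; Re = 3.77×10^5; ε/D = 1.78×10^-5; f = 0.01401
h_f = f(L/D)V²/2g = 7.810 m
Total head H = z + h_f = 25.0 + 7.810 = 32.81 m
P_hyd = ρgQH = 821.0·9.81·0.311·32.81 = 82.18 kW
P_shaft = P_hyd/η = 82.18/0.83 = 99.02 kW

P_shaft ≈ 99.0 kW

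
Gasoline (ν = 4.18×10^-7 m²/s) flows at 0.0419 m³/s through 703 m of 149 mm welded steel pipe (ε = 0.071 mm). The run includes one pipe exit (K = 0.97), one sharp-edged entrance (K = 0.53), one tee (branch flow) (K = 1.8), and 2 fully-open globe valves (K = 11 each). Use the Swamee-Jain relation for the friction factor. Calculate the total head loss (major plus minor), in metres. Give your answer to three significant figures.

H_L ≈ 31.4 m

V = 4Q/(πD²) = 2.403 m/s; V²/2g = 0.2943 m
Re = 8.57×10^5, ε/D = 4.77×10^-4 → f = 0.01723 (Swamee-Jain)
Major: h_f = f(L/D)·V²/2g = 0.01723·4718·0.2943 = 23.92 m
Minor: ΣK = 25.3; h_m = ΣK·V²/2g = 7.446 m
Total H_L = 23.92 + 7.446 = 31.37 m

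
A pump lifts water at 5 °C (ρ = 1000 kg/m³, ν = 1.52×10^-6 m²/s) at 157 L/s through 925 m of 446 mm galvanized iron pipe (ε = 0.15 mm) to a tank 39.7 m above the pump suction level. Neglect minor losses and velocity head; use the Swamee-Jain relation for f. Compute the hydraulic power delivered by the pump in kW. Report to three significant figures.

V = 4Q/(πD²) = 1.005 m/s; Re = 2.95×10^5; ε/D = 3.36×10^-4; f = 0.01734
h_f = f(L/D)V²/2g = 1.851 m
Total head H = z + h_f = 39.7 + 1.851 = 41.55 m
P_hyd = ρgQH = 1000·9.81·0.157·41.55 = 64.00 kW

P_hyd ≈ 64.0 kW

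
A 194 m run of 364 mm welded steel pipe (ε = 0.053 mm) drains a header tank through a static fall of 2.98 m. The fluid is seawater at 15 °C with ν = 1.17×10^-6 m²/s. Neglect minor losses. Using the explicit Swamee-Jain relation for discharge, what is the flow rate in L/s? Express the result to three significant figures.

Swamee-Jain (Type II): Q = -0.965·√(gD⁵h_f/L)·ln[ε/(3.7D) + √(3.17ν²L/(gD³h_f))]
√(gD⁵h_f/L) = √(9.81·0.364⁵·2.98/194) = 0.03103
ε/(3.7D) = 3.94×10^-5; √(3.17ν²L/(gD³h_f)) = 2.44×10^-5
Q = -0.965·0.03103·ln(6.379×10^-5) = 0.2893 m³/s
Check: V = 2.78 m/s, Re = 8.65×10^5, f = 0.01428, h_f = 3.00 m ≈ 2.98 m ✓

Q ≈ 289 L/s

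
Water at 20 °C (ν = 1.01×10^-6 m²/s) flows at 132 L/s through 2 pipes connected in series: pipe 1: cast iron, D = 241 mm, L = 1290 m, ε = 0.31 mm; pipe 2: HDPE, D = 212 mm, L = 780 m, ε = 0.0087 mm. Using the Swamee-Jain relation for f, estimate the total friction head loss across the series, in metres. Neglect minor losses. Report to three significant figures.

Pipe 1: V = 2.894 m/s, Re = 6.90×10^5, ε/D = 0.00129, f = 0.02136, h_1 = f(L/D)V²/2g = 48.81 m
Pipe 2: V = 3.739 m/s, Re = 7.85×10^5, ε/D = 4.10×10^-5, f = 0.01289, h_2 = f(L/D)V²/2g = 33.81 m
Series → Q common, losses add: H = Σh = 82.62 m

H ≈ 82.6 m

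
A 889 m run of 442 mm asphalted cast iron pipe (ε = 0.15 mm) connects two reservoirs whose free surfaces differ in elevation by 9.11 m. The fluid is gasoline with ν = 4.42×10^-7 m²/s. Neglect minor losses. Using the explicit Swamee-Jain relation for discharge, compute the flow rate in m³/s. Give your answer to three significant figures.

Swamee-Jain (Type II): Q = -0.965·√(gD⁵h_f/L)·ln[ε/(3.7D) + √(3.17ν²L/(gD³h_f))]
√(gD⁵h_f/L) = √(9.81·0.442⁵·9.11/889) = 0.04118
ε/(3.7D) = 9.17×10^-5; √(3.17ν²L/(gD³h_f)) = 8.45×10^-6
Q = -0.965·0.04118·ln(1.002×10^-4) = 0.3660 m³/s
Check: V = 2.38 m/s, Re = 2.38×10^6, f = 0.01570, h_f = 9.15 m ≈ 9.11 m ✓

Q ≈ 0.366 m³/s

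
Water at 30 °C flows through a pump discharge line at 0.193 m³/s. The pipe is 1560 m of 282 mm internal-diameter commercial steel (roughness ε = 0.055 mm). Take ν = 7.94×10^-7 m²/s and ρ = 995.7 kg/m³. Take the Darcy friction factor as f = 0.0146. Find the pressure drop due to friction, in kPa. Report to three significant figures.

V = 4Q/(πD²) = 4·0.193/(π·0.282²) = 3.090 m/s
h_f = f(L/D)V²/(2g) = 0.01460·(1560/0.282)·3.090²/(2·9.81) = 39.31 m
Δp = ρg·h_f = 995.7·9.81·39.31 = 383.9 kPa

Δp ≈ 384 kPa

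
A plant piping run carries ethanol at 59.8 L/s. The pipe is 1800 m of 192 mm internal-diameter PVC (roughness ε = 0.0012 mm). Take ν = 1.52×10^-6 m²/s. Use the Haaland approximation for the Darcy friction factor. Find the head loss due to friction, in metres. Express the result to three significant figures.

V = 4Q/(πD²) = 4·0.0598/(π·0.192²) = 2.065 m/s
Re = VD/ν = 2.065·0.192/1.52×10^-6 = 2.61×10^5 → turbulent
ε/D = 0.0012/192 = 6.25×10^-6
Haaland: f = 0.01477
h_f = f(L/D)V²/(2g) = 0.01477·(1800/0.192)·2.065²/(2·9.81) = 30.11 m

h_f ≈ 30.1 m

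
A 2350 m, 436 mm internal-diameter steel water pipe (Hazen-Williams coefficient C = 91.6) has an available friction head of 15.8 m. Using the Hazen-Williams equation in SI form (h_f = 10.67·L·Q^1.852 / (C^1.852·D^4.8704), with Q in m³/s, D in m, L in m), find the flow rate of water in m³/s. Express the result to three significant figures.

Q ≈ 0.193 m³/s

Rearranging: Q = [h_f·C^1.852·D^4.8704 / (10.67·L)]^(1/1.852)
Q = [15.8·91.6^1.852·0.436^4.8704 / (10.67·2350)]^0.540 = 0.1930 m³/s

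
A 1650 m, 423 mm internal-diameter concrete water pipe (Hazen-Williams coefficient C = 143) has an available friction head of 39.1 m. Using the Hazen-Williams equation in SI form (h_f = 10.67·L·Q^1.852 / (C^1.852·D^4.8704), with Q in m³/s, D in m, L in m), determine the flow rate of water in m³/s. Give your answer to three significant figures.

Rearranging: Q = [h_f·C^1.852·D^4.8704 / (10.67·L)]^(1/1.852)
Q = [39.1·143^1.852·0.423^4.8704 / (10.67·1650)]^0.540 = 0.5494 m³/s

Q ≈ 0.549 m³/s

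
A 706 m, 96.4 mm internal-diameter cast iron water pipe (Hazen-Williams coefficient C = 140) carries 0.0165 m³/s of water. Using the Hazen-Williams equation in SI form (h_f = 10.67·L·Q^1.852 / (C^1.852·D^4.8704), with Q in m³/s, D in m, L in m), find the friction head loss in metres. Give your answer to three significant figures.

h_f ≈ 35.4 m

h_f = 10.67·706·0.0165^1.852 / (140^1.852·0.0964^4.8704) = 35.41 m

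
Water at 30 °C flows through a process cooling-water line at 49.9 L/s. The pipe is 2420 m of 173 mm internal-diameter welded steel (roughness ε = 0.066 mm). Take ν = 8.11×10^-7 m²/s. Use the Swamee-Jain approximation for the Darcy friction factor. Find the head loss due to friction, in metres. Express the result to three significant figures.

h_f ≈ 54.9 m

V = 4Q/(πD²) = 4·0.0499/(π·0.173²) = 2.123 m/s
Re = VD/ν = 2.123·0.173/8.11×10^-7 = 4.53×10^5 → turbulent
ε/D = 0.066/173 = 3.82×10^-4
Swamee-Jain: f = 0.01709
h_f = f(L/D)V²/(2g) = 0.01709·(2420/0.173)·2.123²/(2·9.81) = 54.91 m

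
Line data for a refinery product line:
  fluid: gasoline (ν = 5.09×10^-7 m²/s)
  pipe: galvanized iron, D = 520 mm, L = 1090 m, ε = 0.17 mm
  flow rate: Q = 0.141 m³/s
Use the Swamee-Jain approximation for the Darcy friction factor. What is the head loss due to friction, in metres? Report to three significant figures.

h_f ≈ 0.767 m

V = 4Q/(πD²) = 4·0.141/(π·0.520²) = 0.6639 m/s
Re = VD/ν = 0.6639·0.520/5.09×10^-7 = 6.78×10^5 → turbulent
ε/D = 0.17/520 = 3.27×10^-4
Swamee-Jain: f = 0.01629
h_f = f(L/D)V²/(2g) = 0.01629·(1090/0.520)·0.6639²/(2·9.81) = 0.7670 m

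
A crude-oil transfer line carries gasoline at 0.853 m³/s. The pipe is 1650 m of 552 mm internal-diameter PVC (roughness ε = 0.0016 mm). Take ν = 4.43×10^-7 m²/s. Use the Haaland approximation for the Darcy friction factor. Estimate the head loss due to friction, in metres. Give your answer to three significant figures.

h_f ≈ 18.0 m

V = 4Q/(πD²) = 4·0.853/(π·0.552²) = 3.564 m/s
Re = VD/ν = 3.564·0.552/4.43×10^-7 = 4.44×10^6 → turbulent
ε/D = 0.0016/552 = 2.90×10^-6
Haaland: f = 0.009289
h_f = f(L/D)V²/(2g) = 0.009289·(1650/0.552)·3.564²/(2·9.81) = 17.98 m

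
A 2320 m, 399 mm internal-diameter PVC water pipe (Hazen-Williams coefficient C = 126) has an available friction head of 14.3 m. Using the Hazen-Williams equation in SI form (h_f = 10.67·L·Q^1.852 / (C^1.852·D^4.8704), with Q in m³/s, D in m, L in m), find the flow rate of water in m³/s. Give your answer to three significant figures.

Q ≈ 0.201 m³/s

Rearranging: Q = [h_f·C^1.852·D^4.8704 / (10.67·L)]^(1/1.852)
Q = [14.3·126^1.852·0.399^4.8704 / (10.67·2320)]^0.540 = 0.2007 m³/s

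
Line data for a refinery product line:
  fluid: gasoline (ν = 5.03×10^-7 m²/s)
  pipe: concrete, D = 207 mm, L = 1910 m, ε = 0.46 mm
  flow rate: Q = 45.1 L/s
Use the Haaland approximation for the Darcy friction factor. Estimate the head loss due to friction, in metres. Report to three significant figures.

V = 4Q/(πD²) = 4·0.0451/(π·0.207²) = 1.340 m/s
Re = VD/ν = 1.340·0.207/5.03×10^-7 = 5.52×10^5 → turbulent
ε/D = 0.46/207 = 0.00222
Haaland: f = 0.02441
h_f = f(L/D)V²/(2g) = 0.02441·(1910/0.207)·1.340²/(2·9.81) = 20.62 m

h_f ≈ 20.6 m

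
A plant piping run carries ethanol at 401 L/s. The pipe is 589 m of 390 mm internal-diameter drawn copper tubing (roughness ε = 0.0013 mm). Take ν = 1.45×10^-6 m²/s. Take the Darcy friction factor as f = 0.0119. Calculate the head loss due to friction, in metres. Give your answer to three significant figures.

h_f ≈ 10.3 m

V = 4Q/(πD²) = 4·0.401/(π·0.390²) = 3.357 m/s
h_f = f(L/D)V²/(2g) = 0.01190·(589/0.390)·3.357²/(2·9.81) = 10.32 m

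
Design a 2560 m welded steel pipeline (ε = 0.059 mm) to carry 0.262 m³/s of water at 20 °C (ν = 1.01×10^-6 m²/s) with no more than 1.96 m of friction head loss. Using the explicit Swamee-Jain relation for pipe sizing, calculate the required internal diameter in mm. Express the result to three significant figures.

Swamee-Jain (Type III): D = 0.66·[ε^1.25·(LQ²/(gh_f))^4.75 + ν·Q^9.4·(L/(gh_f))^5.2]^0.04
LQ²/(gh_f) = 9.139; L/(gh_f) = 133.1
Term 1 = ε^1.25·(…)^4.75 = 0.190; Term 2 = ν·Q^9.4·(…)^5.2 = 0.383
D = 0.66·(0.190 + 0.383)^0.04 = 0.6454 m = 645 mm
Check: V = 0.801 m/s, Re = 5.12×10^5, f = 0.01433, h_f = 1.86 m ≈ 1.96 m ✓

D ≈ 645 mm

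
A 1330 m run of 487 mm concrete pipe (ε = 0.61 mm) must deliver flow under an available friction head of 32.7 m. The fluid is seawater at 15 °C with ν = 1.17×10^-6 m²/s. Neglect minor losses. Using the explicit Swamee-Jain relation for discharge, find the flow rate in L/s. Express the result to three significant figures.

Swamee-Jain (Type II): Q = -0.965·√(gD⁵h_f/L)·ln[ε/(3.7D) + √(3.17ν²L/(gD³h_f))]
√(gD⁵h_f/L) = √(9.81·0.487⁵·32.7/1330) = 0.08128
ε/(3.7D) = 3.39×10^-4; √(3.17ν²L/(gD³h_f)) = 1.25×10^-5
Q = -0.965·0.08128·ln(3.510×10^-4) = 0.6240 m³/s
Check: V = 3.35 m/s, Re = 1.39×10^6, f = 0.02101, h_f = 32.8 m ≈ 32.7 m ✓

Q ≈ 624 L/s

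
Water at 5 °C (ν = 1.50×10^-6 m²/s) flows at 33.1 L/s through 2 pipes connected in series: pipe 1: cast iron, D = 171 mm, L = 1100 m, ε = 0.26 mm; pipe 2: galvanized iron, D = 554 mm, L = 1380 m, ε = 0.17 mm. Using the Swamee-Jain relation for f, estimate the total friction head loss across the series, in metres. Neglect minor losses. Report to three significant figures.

Pipe 1: V = 1.441 m/s, Re = 1.64×10^5, ε/D = 0.00152, f = 0.02326, h_1 = f(L/D)V²/2g = 15.84 m
Pipe 2: V = 0.1373 m/s, Re = 5.07×10^4, ε/D = 3.07×10^-4, f = 0.02189, h_2 = f(L/D)V²/2g = 0.05240 m
Series → Q common, losses add: H = Σh = 15.90 m

H ≈ 15.9 m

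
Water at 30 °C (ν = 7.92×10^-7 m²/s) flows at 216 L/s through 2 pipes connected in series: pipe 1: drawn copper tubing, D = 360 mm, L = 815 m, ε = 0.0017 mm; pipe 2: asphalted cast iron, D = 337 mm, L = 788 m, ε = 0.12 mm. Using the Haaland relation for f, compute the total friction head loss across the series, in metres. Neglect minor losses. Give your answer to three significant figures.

Pipe 1: V = 2.122 m/s, Re = 9.65×10^5, ε/D = 4.72×10^-6, f = 0.01174, h_1 = f(L/D)V²/2g = 6.098 m
Pipe 2: V = 2.422 m/s, Re = 1.03×10^6, ε/D = 3.56×10^-4, f = 0.01607, h_2 = f(L/D)V²/2g = 11.23 m
Series → Q common, losses add: H = Σh = 17.33 m

H ≈ 17.3 m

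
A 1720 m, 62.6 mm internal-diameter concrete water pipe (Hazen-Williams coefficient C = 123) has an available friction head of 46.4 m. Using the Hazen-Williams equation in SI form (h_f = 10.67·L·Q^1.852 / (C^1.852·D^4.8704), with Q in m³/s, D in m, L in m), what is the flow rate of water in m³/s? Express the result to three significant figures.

Rearranging: Q = [h_f·C^1.852·D^4.8704 / (10.67·L)]^(1/1.852)
Q = [46.4·123^1.852·0.0626^4.8704 / (10.67·1720)]^0.540 = 0.003332 m³/s

Q ≈ 0.00333 m³/s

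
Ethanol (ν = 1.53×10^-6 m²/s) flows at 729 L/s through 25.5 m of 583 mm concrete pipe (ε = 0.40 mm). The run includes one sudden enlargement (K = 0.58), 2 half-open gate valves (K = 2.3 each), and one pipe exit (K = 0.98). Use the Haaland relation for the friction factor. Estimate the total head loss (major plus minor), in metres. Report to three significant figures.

H_L ≈ 2.65 m

V = 4Q/(πD²) = 2.731 m/s; V²/2g = 0.3801 m
Re = 1.04×10^6, ε/D = 6.86×10^-4 → f = 0.01832 (Haaland)
Major: h_f = f(L/D)·V²/2g = 0.01832·43.74·0.3801 = 0.3046 m
Minor: ΣK = 6.16; h_m = ΣK·V²/2g = 2.341 m
Total H_L = 0.3046 + 2.341 = 2.646 m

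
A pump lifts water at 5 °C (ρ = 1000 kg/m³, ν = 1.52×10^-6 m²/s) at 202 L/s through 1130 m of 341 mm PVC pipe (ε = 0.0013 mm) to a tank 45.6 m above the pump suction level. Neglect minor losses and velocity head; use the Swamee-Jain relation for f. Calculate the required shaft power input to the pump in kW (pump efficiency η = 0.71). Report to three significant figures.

P_shaft ≈ 158 kW

V = 4Q/(πD²) = 2.212 m/s; Re = 4.96×10^5; ε/D = 3.81×10^-6; f = 0.01317
h_f = f(L/D)V²/2g = 10.88 m
Total head H = z + h_f = 45.6 + 10.88 = 56.48 m
P_hyd = ρgQH = 1000·9.81·0.202·56.48 = 111.9 kW
P_shaft = P_hyd/η = 111.9/0.71 = 157.6 kW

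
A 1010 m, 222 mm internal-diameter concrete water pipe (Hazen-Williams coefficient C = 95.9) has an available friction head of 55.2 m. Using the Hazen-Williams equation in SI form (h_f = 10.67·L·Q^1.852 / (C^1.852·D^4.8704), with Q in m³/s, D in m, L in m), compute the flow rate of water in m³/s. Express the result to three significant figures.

Q ≈ 0.106 m³/s

Rearranging: Q = [h_f·C^1.852·D^4.8704 / (10.67·L)]^(1/1.852)
Q = [55.2·95.9^1.852·0.222^4.8704 / (10.67·1010)]^0.540 = 0.1062 m³/s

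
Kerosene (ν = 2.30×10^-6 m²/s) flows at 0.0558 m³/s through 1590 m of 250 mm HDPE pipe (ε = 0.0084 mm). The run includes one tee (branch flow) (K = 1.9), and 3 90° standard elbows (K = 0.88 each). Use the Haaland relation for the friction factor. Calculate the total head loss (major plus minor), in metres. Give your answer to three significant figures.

H_L ≈ 7.51 m

V = 4Q/(πD²) = 1.137 m/s; V²/2g = 0.06586 m
Re = 1.24×10^5, ε/D = 3.36×10^-5 → f = 0.01722 (Haaland)
Major: h_f = f(L/D)·V²/2g = 0.01722·6360·0.06586 = 7.213 m
Minor: ΣK = 4.54; h_m = ΣK·V²/2g = 0.2990 m
Total H_L = 7.213 + 0.2990 = 7.512 m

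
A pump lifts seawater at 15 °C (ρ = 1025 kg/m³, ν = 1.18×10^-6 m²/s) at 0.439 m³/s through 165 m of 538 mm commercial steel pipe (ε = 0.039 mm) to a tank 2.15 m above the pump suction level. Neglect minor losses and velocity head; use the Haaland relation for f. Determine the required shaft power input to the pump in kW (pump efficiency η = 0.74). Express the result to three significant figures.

V = 4Q/(πD²) = 1.931 m/s; Re = 8.80×10^5; ε/D = 7.25×10^-5; f = 0.01306
h_f = f(L/D)V²/2g = 0.7615 m
Total head H = z + h_f = 2.15 + 0.7615 = 2.912 m
P_hyd = ρgQH = 1025·9.81·0.439·2.912 = 12.85 kW
P_shaft = P_hyd/η = 12.85/0.74 = 17.37 kW

P_shaft ≈ 17.4 kW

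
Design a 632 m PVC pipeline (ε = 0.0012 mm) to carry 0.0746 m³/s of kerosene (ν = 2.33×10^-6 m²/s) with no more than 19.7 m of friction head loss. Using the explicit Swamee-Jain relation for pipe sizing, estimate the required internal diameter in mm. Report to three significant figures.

D ≈ 189 mm

Swamee-Jain (Type III): D = 0.66·[ε^1.25·(LQ²/(gh_f))^4.75 + ν·Q^9.4·(L/(gh_f))^5.2]^0.04
LQ²/(gh_f) = 0.01820; L/(gh_f) = 3.270
Term 1 = ε^1.25·(…)^4.75 = 2.16×10^-16; Term 2 = ν·Q^9.4·(…)^5.2 = 2.80×10^-14
D = 0.66·(2.16×10^-16 + 2.80×10^-14)^0.04 = 0.1895 m = 189 mm
Check: V = 2.65 m/s, Re = 2.15×10^5, f = 0.01537, h_f = 18.3 m ≈ 19.7 m ✓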